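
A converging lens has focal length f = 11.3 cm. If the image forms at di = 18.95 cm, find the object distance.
1/do = 1/f − 1/di → do = 27.99 cm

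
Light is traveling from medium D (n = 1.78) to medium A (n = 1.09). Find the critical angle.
θc = arcsin(n₂/n₁) = 37.76°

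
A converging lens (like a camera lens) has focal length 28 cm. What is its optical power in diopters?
P = 1/f = 3.571 D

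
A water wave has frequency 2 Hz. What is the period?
T = 1/f = 0.5 s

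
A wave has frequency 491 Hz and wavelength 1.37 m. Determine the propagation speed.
v = fλ = 672.7 m/s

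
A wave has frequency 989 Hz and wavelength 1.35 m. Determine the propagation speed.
v = fλ = 1335 m/s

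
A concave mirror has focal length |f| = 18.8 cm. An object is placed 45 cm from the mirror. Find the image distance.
f = +18.8 cm (concave); 1/di = 1/f − 1/do → di = 32.29 cm (real image, in front of mirror)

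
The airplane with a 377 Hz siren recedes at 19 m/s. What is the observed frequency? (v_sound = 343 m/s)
f_obs = f·v/(v + v_s) = 357.2 Hz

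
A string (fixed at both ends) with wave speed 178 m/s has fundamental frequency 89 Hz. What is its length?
L = v/(2f₁) = 1 m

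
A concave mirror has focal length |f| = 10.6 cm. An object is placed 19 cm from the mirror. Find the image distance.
f = +10.6 cm (concave); 1/di = 1/f − 1/do → di = 23.98 cm (real image, in front of mirror)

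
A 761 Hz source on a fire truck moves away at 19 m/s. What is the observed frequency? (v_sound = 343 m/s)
f_obs = f·v/(v + v_s) = 721.1 Hz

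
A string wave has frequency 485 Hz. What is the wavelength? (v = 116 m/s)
λ = v/f = 0.2392 m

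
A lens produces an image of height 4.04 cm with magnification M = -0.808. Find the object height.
ho = |hi|/|M| = 5 cm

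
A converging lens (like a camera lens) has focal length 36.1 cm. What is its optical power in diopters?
P = 1/f = 2.77 D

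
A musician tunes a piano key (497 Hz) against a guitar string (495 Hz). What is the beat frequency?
2 Hz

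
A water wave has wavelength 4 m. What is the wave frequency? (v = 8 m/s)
f = v/λ = 2 Hz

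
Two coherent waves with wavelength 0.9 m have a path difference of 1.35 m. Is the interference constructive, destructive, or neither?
destructive — path difference = 1.5λ, an odd multiple of λ/2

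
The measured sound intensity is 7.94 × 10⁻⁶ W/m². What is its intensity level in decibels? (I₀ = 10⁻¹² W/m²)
β = 10·log₁₀(I/I₀) = 69 dB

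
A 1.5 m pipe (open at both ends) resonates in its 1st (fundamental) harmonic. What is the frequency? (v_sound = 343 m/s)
fₙ = nv/(2L) = 114.3 Hz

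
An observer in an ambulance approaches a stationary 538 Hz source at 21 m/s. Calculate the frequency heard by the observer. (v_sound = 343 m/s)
f_obs = f·(v + v_o)/v = 570.9 Hz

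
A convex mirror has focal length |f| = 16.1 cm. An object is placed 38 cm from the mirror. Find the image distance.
f = −16.1 cm (convex); 1/di = 1/f − 1/do → di = -11.31 cm (virtual image, behind mirror)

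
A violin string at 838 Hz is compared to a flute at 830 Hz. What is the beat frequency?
8 Hz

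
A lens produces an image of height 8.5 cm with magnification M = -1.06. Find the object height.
ho = |hi|/|M| = 8.019 cm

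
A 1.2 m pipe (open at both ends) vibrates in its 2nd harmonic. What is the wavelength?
λₙ = 2L/n = 1.2 m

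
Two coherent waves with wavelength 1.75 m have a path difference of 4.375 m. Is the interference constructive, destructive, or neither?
destructive — path difference = 2.5λ, an odd multiple of λ/2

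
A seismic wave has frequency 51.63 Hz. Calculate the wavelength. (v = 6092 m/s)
λ = v/f = 118 m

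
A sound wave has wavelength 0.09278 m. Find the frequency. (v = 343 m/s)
f = v/λ = 3697 Hz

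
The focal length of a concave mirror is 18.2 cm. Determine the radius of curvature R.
R = 2|f| = 36.4 cm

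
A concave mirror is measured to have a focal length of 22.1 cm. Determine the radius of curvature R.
R = 2|f| = 44.2 cm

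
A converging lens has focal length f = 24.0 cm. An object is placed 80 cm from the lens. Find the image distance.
1/di = 1/f − 1/do → di = 34.29 cm (real image)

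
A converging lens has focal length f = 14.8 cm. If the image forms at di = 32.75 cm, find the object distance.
1/do = 1/f − 1/di → do = 27 cm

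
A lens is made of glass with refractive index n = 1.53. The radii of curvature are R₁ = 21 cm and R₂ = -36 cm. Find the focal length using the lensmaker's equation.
1/f = (n − 1)(1/R₁ − 1/R₂) → f = 25.02 cm (converging lens)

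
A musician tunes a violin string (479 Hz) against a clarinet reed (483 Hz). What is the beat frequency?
4 Hz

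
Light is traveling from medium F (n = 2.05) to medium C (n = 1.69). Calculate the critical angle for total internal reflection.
θc = arcsin(n₂/n₁) = 55.53°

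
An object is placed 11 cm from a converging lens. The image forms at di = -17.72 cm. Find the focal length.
1/f = 1/do + 1/di → f = 29.01 cm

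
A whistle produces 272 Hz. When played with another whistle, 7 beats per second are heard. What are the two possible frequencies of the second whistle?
f₂ = 272 ± 7 Hz → 279 Hz or 265 Hz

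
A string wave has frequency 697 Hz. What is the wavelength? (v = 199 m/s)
λ = v/f = 0.2855 m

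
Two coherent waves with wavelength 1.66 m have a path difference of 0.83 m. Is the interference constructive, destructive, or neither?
destructive — path difference = 0.5λ, an odd multiple of λ/2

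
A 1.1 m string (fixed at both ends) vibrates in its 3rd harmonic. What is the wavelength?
λₙ = 2L/n = 0.7333 m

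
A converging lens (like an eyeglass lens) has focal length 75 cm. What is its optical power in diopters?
P = 1/f = 1.333 D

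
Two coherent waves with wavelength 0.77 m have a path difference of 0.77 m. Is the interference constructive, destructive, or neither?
constructive — path difference = 1λ, a whole number of wavelengths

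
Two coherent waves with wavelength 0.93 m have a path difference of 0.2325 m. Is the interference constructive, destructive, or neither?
neither (partial) — path difference = 0.25λ, neither a whole number of wavelengths nor an odd multiple of λ/2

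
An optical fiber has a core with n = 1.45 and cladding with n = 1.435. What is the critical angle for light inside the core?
θc = arcsin(n_cladding/n_core) = 81.75°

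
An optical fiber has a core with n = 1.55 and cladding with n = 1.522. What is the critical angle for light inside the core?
θc = arcsin(n_cladding/n_core) = 79.09°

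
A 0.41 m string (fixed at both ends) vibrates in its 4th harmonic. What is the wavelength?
λₙ = 2L/n = 0.205 m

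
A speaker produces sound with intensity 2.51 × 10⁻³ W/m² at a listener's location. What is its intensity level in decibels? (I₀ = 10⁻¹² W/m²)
β = 10·log₁₀(I/I₀) = 94 dB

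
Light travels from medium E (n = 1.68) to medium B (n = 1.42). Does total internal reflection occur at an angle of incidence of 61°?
θc = arcsin(n₂/n₁) = 57.7°; 61° > θc, so yes — total internal reflection.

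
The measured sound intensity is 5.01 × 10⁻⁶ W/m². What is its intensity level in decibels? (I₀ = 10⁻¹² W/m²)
β = 10·log₁₀(I/I₀) = 67 dB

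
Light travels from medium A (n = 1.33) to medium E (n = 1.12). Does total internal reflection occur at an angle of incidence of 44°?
θc = arcsin(n₂/n₁) = 57.36°; 44° < θc, so no — the ray refracts.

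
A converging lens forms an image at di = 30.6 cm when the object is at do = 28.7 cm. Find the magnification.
M = −di/do = -1.066 (inverted image)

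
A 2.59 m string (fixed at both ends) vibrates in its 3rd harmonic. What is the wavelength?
λₙ = 2L/n = 1.727 m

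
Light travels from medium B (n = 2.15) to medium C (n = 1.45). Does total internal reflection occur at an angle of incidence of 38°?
θc = arcsin(n₂/n₁) = 42.41°; 38° < θc, so no — the ray refracts.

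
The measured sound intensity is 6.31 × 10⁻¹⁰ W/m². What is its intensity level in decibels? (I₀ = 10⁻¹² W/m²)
β = 10·log₁₀(I/I₀) = 28 dB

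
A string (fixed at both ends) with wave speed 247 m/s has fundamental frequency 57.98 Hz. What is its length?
L = v/(2f₁) = 2.13 m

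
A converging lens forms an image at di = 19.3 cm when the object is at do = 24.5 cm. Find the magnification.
M = −di/do = -0.7878 (inverted image)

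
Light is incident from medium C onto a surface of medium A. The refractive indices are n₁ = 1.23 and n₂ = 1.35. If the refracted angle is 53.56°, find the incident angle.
sin θ₁ = (n₂/n₁)·sin θ₂ → θ₁ = 62°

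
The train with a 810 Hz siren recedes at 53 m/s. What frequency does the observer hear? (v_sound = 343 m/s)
f_obs = f·v/(v + v_s) = 701.6 Hz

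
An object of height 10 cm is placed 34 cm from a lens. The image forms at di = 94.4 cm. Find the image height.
hi = (-di/do) × ho = -27.76 cm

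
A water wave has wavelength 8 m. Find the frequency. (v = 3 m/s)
f = v/λ = 0.375 Hz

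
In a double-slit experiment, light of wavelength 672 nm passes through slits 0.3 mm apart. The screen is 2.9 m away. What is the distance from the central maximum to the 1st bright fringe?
y = mλL/d = 6.496 mm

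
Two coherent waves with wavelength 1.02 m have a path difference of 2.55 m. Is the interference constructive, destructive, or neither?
destructive — path difference = 2.5λ, an odd multiple of λ/2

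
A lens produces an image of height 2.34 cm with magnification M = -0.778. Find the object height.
ho = |hi|/|M| = 3.008 cm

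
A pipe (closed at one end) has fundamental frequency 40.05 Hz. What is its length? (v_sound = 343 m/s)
L = v/(4f₁) = 2.141 m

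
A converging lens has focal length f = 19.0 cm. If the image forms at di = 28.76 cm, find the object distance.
1/do = 1/f − 1/di → do = 55.99 cm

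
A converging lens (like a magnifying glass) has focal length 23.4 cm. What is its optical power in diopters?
P = 1/f = 4.274 D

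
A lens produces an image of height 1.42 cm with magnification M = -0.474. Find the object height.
ho = |hi|/|M| = 2.996 cm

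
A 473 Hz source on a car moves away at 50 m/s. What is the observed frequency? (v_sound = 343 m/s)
f_obs = f·v/(v + v_s) = 412.8 Hz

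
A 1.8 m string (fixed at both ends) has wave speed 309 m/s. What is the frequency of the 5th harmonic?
fₙ = nv/(2L) = 429.2 Hz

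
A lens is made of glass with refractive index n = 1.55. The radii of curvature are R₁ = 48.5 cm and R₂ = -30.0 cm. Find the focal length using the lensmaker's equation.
1/f = (n − 1)(1/R₁ − 1/R₂) → f = 33.7 cm (converging lens)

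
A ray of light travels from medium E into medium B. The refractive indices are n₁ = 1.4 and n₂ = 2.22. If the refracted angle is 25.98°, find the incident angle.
sin θ₁ = (n₂/n₁)·sin θ₂ → θ₁ = 44°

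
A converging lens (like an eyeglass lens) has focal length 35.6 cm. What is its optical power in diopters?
P = 1/f = 2.809 D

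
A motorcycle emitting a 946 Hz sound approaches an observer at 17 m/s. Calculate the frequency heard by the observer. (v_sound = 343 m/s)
f_obs = f·v/(v − v_s) = 995.3 Hz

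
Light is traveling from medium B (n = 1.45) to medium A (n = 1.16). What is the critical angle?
θc = arcsin(n₂/n₁) = 53.13°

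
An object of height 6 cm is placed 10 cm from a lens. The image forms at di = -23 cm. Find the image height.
hi = (-di/do) × ho = 13.8 cm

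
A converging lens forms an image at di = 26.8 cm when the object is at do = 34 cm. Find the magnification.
M = −di/do = -0.7882 (inverted image)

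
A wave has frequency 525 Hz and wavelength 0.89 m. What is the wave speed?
v = fλ = 467.2 m/s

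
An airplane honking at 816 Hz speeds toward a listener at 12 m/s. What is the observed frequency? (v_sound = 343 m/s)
f_obs = f·v/(v − v_s) = 845.6 Hz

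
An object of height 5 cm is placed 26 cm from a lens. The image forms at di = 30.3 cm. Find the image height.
hi = (-di/do) × ho = -5.827 cm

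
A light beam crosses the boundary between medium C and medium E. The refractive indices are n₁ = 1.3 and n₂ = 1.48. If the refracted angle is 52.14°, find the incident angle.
sin θ₁ = (n₂/n₁)·sin θ₂ → θ₁ = 64°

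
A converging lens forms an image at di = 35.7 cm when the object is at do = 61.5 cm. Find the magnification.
M = −di/do = -0.5805 (inverted image)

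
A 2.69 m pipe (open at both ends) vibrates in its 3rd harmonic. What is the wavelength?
λₙ = 2L/n = 1.793 m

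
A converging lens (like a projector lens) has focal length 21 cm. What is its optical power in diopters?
P = 1/f = 4.762 D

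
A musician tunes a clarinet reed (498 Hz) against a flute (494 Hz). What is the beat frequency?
4 Hz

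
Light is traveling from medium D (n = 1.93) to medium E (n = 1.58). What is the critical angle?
θc = arcsin(n₂/n₁) = 54.95°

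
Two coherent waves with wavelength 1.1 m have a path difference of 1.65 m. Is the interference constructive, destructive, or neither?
destructive — path difference = 1.5λ, an odd multiple of λ/2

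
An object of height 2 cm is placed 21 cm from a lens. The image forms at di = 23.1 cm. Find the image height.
hi = (-di/do) × ho = -2.2 cm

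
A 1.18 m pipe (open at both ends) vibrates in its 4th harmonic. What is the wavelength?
λₙ = 2L/n = 0.59 m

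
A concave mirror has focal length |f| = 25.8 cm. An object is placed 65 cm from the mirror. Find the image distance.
f = +25.8 cm (concave); 1/di = 1/f − 1/do → di = 42.78 cm (real image, in front of mirror)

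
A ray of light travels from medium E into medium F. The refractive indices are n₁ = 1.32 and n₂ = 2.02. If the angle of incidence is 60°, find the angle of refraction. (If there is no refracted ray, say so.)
sin θ₂ = (n₁/n₂)·sin θ₁ = 0.5659 → θ₂ = 34.47°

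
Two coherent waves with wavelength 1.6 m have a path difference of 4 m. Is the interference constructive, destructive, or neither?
destructive — path difference = 2.5λ, an odd multiple of λ/2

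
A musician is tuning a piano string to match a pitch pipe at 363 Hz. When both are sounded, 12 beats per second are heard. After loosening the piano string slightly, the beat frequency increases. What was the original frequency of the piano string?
351 Hz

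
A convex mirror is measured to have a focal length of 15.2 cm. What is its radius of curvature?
R = 2|f| = 30.4 cm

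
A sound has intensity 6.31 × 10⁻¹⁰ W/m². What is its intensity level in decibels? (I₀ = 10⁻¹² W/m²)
β = 10·log₁₀(I/I₀) = 28 dB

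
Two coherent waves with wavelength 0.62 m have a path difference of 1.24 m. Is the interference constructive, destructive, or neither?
constructive — path difference = 2λ, a whole number of wavelengths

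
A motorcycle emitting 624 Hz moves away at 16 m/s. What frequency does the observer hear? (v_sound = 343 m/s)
f_obs = f·v/(v + v_s) = 596.2 Hz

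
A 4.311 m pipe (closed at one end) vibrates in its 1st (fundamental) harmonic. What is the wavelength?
λₙ = 4L/n = 17.24 m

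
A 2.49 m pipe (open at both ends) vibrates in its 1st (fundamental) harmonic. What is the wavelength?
λₙ = 2L/n = 4.98 m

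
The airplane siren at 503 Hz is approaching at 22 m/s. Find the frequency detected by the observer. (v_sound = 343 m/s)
f_obs = f·v/(v − v_s) = 537.5 Hz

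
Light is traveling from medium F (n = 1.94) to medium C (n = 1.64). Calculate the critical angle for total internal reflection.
θc = arcsin(n₂/n₁) = 57.71°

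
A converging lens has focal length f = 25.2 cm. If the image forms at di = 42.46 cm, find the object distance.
1/do = 1/f − 1/di → do = 61.99 cm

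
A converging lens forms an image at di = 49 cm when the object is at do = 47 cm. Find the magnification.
M = −di/do = -1.043 (inverted image)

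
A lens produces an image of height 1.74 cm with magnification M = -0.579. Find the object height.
ho = |hi|/|M| = 3.005 cm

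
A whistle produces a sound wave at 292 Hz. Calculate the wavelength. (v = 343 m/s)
λ = v/f = 1.175 m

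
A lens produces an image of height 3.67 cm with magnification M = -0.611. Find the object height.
ho = |hi|/|M| = 6.007 cm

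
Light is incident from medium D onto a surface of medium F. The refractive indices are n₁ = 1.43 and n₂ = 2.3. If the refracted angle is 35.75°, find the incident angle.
sin θ₁ = (n₂/n₁)·sin θ₂ → θ₁ = 70°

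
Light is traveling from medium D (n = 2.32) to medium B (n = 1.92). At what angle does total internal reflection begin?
θc = arcsin(n₂/n₁) = 55.85°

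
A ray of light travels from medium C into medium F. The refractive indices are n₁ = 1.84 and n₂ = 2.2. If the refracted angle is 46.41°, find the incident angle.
sin θ₁ = (n₂/n₁)·sin θ₂ → θ₁ = 60°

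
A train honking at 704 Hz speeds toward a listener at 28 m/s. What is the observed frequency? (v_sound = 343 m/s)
f_obs = f·v/(v − v_s) = 766.6 Hz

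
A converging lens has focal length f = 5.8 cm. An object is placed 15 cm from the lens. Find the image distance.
1/di = 1/f − 1/do → di = 9.457 cm (real image)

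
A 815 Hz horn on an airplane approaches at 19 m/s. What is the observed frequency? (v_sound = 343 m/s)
f_obs = f·v/(v − v_s) = 862.8 Hz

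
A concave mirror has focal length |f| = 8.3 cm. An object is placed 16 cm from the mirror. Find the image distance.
f = +8.3 cm (concave); 1/di = 1/f − 1/do → di = 17.25 cm (real image, in front of mirror)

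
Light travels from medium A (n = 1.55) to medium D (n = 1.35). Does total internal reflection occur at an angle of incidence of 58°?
θc = arcsin(n₂/n₁) = 60.57°; 58° < θc, so no — the ray refracts.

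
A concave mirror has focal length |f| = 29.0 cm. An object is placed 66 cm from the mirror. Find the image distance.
f = +29.0 cm (concave); 1/di = 1/f − 1/do → di = 51.73 cm (real image, in front of mirror)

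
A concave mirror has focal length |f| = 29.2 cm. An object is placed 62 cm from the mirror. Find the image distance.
f = +29.2 cm (concave); 1/di = 1/f − 1/do → di = 55.2 cm (real image, in front of mirror)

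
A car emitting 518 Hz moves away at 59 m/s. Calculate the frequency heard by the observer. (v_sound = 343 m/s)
f_obs = f·v/(v + v_s) = 442 Hz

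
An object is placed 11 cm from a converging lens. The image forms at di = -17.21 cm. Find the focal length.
1/f = 1/do + 1/di → f = 30.48 cm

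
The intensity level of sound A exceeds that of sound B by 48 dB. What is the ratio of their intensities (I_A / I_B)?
I_A/I_B = 10^(Δβ/10) = 63100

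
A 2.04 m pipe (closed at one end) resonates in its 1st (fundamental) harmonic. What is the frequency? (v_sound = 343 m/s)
fₙ = nv/(4L) = 42.03 Hz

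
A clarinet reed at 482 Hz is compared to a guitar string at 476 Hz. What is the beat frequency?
6 Hz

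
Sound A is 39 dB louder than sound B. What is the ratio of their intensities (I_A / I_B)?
I_A/I_B = 10^(Δβ/10) = 7943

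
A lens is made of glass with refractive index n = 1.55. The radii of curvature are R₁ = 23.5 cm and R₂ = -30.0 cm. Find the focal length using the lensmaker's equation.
1/f = (n − 1)(1/R₁ − 1/R₂) → f = 23.96 cm (converging lens)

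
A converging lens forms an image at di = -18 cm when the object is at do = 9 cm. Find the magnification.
M = −di/do = 2 (upright image)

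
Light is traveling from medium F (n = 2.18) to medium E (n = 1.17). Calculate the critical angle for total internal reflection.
θc = arcsin(n₂/n₁) = 32.46°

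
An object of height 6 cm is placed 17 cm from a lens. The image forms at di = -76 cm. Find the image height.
hi = (-di/do) × ho = 26.82 cm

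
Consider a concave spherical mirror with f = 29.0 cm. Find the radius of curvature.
R = 2|f| = 58 cm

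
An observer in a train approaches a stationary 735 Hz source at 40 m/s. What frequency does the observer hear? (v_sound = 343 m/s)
f_obs = f·(v + v_o)/v = 820.7 Hz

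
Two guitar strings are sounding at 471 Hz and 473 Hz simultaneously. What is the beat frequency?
2 Hz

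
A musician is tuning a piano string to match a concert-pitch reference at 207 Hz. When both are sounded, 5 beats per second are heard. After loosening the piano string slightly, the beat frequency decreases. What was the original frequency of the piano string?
212 Hz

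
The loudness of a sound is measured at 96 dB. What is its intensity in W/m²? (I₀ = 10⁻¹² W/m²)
I = I₀·10^(β/10) = 3.98 × 10⁻³ W/m²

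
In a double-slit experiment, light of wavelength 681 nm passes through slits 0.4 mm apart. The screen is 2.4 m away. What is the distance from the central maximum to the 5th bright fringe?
y = mλL/d = 20.43 mm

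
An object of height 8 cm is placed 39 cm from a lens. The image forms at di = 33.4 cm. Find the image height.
hi = (-di/do) × ho = -6.851 cm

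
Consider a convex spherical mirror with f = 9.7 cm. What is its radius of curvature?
R = 2|f| = 19.4 cm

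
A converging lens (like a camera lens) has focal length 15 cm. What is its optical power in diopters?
P = 1/f = 6.667 D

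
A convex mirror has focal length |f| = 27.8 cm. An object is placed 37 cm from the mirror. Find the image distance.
f = −27.8 cm (convex); 1/di = 1/f − 1/do → di = -15.87 cm (virtual image, behind mirror)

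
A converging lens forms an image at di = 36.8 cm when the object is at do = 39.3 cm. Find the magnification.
M = −di/do = -0.9364 (inverted image)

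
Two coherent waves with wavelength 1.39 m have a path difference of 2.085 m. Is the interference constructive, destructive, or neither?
destructive — path difference = 1.5λ, an odd multiple of λ/2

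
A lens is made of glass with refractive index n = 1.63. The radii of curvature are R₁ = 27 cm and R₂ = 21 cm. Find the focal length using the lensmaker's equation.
1/f = (n − 1)(1/R₁ − 1/R₂) → f = -150 cm (diverging lens)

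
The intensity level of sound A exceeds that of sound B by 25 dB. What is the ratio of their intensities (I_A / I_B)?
I_A/I_B = 10^(Δβ/10) = 316.2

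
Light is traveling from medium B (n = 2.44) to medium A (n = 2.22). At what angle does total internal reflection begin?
θc = arcsin(n₂/n₁) = 65.48°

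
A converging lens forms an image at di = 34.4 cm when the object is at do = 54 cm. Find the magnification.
M = −di/do = -0.637 (inverted image)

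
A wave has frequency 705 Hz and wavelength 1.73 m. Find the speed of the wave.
v = fλ = 1220 m/s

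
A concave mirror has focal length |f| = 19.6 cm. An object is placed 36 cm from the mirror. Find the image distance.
f = +19.6 cm (concave); 1/di = 1/f − 1/do → di = 43.02 cm (real image, in front of mirror)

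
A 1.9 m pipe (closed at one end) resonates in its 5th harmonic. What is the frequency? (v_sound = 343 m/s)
fₙ = nv/(4L) = 225.7 Hz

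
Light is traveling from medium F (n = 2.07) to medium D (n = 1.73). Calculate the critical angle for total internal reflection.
θc = arcsin(n₂/n₁) = 56.69°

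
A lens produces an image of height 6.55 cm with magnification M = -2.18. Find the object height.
ho = |hi|/|M| = 3.005 cm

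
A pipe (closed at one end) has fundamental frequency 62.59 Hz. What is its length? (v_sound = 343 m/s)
L = v/(4f₁) = 1.37 m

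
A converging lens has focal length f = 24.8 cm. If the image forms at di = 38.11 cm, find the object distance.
1/do = 1/f − 1/di → do = 71.01 cm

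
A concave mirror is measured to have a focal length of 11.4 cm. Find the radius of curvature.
R = 2|f| = 22.8 cm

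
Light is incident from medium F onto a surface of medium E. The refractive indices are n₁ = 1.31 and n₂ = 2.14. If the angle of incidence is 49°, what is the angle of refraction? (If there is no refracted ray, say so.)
sin θ₂ = (n₁/n₂)·sin θ₁ = 0.462 → θ₂ = 27.52°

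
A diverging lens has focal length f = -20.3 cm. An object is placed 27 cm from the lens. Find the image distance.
1/di = 1/f − 1/do → di = -11.59 cm (virtual image)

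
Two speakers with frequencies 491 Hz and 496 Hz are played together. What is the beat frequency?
5 Hz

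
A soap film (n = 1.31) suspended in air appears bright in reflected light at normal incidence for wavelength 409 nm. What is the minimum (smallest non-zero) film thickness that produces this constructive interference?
2nt = (m − ½)λ with m = 1 → t = (m − ½)λ/(2n) = 78.05 nm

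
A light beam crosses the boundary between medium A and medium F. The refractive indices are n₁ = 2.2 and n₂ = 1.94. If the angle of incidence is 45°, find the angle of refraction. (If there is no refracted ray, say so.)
sin θ₂ = (n₁/n₂)·sin θ₁ = 0.8019 → θ₂ = 53.31°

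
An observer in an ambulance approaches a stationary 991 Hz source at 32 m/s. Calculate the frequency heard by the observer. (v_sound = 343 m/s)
f_obs = f·(v + v_o)/v = 1083 Hz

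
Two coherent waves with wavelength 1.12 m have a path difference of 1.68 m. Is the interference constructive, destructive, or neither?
destructive — path difference = 1.5λ, an odd multiple of λ/2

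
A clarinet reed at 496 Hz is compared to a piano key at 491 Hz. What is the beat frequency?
5 Hz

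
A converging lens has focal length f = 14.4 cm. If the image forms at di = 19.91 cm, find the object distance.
1/do = 1/f − 1/di → do = 52.03 cm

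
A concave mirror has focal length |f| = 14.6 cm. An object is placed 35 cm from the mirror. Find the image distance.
f = +14.6 cm (concave); 1/di = 1/f − 1/do → di = 25.05 cm (real image, in front of mirror)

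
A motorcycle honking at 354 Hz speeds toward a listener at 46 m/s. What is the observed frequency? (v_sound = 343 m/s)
f_obs = f·v/(v − v_s) = 408.8 Hz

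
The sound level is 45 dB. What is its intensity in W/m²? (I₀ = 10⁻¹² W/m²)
I = I₀·10^(β/10) = 3.16 × 10⁻⁸ W/m²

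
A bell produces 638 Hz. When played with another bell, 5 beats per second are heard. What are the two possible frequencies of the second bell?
f₂ = 638 ± 5 Hz → 643 Hz or 633 Hz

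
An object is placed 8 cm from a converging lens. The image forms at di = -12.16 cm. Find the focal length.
1/f = 1/do + 1/di → f = 23.38 cm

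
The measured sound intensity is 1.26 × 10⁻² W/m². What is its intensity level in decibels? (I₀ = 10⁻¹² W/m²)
β = 10·log₁₀(I/I₀) = 101 dB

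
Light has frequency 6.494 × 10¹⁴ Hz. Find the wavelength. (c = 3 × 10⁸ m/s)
λ = c/f = 462 nm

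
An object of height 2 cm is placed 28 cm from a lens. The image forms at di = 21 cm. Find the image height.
hi = (-di/do) × ho = -1.5 cm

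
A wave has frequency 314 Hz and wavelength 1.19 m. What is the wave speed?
v = fλ = 373.7 m/s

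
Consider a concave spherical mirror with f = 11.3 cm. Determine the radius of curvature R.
R = 2|f| = 22.6 cm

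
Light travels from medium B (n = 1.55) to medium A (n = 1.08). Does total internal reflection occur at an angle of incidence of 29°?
θc = arcsin(n₂/n₁) = 44.17°; 29° < θc, so no — the ray refracts.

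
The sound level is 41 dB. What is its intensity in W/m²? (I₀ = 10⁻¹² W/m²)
I = I₀·10^(β/10) = 1.26 × 10⁻⁸ W/m²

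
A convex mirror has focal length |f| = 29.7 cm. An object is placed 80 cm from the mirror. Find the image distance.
f = −29.7 cm (convex); 1/di = 1/f − 1/do → di = -21.66 cm (virtual image, behind mirror)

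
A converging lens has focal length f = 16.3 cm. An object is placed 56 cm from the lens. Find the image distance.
1/di = 1/f − 1/do → di = 22.99 cm (real image)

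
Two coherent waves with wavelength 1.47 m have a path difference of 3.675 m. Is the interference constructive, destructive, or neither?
destructive — path difference = 2.5λ, an odd multiple of λ/2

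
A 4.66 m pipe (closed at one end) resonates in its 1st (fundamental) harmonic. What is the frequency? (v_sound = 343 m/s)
fₙ = nv/(4L) = 18.4 Hz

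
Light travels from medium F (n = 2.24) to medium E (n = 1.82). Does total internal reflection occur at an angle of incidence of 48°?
θc = arcsin(n₂/n₁) = 54.34°; 48° < θc, so no — the ray refracts.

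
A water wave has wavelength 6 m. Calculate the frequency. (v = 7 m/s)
f = v/λ = 1.167 Hz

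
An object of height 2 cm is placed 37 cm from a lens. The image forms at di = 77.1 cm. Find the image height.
hi = (-di/do) × ho = -4.168 cm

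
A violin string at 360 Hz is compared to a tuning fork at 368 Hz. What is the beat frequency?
8 Hz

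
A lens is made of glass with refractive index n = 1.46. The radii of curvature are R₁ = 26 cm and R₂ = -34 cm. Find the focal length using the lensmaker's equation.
1/f = (n − 1)(1/R₁ − 1/R₂) → f = 32.03 cm (converging lens)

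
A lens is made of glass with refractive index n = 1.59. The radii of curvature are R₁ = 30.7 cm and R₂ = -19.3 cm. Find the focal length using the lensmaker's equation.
1/f = (n − 1)(1/R₁ − 1/R₂) → f = 20.09 cm (converging lens)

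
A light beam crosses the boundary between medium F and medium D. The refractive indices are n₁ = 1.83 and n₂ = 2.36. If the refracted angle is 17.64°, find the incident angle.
sin θ₁ = (n₂/n₁)·sin θ₂ → θ₁ = 23°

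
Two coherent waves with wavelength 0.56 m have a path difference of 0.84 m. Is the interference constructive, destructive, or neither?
destructive — path difference = 1.5λ, an odd multiple of λ/2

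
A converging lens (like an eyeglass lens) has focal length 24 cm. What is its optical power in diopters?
P = 1/f = 4.167 D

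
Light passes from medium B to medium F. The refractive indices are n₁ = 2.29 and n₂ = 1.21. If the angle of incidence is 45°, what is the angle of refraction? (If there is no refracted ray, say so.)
sin θ₂ = (n₁/n₂)·sin θ₁ = 1.338 > 1, so there is no refracted ray — the light undergoes total internal reflection.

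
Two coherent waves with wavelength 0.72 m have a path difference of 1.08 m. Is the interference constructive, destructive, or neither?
destructive — path difference = 1.5λ, an odd multiple of λ/2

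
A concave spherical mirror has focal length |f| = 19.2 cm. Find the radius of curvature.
R = 2|f| = 38.4 cm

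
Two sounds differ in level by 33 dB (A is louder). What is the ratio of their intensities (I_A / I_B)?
I_A/I_B = 10^(Δβ/10) = 1995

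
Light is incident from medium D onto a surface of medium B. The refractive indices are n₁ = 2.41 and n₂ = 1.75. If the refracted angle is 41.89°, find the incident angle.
sin θ₁ = (n₂/n₁)·sin θ₂ → θ₁ = 29°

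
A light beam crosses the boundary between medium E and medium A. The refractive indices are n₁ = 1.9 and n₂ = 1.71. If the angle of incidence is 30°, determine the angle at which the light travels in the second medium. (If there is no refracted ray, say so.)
sin θ₂ = (n₁/n₂)·sin θ₁ = 0.5556 → θ₂ = 33.75°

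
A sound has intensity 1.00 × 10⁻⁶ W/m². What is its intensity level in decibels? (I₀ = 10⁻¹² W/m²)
β = 10·log₁₀(I/I₀) = 60 dB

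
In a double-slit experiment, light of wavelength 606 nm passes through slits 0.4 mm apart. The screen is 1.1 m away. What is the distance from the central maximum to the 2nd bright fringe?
y = mλL/d = 3.333 mm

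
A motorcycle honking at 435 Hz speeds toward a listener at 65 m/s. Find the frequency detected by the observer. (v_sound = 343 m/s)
f_obs = f·v/(v − v_s) = 536.7 Hz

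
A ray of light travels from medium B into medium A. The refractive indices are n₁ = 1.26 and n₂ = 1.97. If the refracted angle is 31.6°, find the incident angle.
sin θ₁ = (n₂/n₁)·sin θ₂ → θ₁ = 55.01°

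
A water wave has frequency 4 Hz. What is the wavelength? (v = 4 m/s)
λ = v/f = 1 m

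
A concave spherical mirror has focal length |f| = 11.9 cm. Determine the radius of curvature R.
R = 2|f| = 23.8 cm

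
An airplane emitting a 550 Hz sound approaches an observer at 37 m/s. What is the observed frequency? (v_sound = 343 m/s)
f_obs = f·v/(v − v_s) = 616.5 Hz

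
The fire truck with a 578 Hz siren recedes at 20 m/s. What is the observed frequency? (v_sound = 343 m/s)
f_obs = f·v/(v + v_s) = 546.2 Hz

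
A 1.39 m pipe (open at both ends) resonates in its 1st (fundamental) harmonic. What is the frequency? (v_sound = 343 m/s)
fₙ = nv/(2L) = 123.4 Hz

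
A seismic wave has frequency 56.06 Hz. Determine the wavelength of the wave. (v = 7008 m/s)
λ = v/f = 125 m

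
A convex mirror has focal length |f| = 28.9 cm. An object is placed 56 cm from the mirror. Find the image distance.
f = −28.9 cm (convex); 1/di = 1/f − 1/do → di = -19.06 cm (virtual image, behind mirror)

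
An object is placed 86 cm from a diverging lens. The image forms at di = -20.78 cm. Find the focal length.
1/f = 1/do + 1/di → f = -27.4 cm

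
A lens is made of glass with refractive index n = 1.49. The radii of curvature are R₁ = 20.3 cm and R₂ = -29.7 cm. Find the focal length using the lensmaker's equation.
1/f = (n − 1)(1/R₁ − 1/R₂) → f = 24.61 cm (converging lens)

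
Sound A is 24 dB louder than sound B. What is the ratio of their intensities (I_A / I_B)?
I_A/I_B = 10^(Δβ/10) = 251.2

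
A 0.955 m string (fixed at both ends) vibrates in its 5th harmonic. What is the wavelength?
λₙ = 2L/n = 0.382 m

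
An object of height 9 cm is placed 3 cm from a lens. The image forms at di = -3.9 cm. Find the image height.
hi = (-di/do) × ho = 11.7 cm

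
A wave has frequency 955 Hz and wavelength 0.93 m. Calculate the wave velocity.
v = fλ = 888.2 m/s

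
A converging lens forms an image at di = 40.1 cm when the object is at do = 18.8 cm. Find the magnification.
M = −di/do = -2.133 (inverted image)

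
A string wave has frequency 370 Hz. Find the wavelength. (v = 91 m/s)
λ = v/f = 0.2459 m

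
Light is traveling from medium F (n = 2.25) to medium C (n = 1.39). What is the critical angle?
θc = arcsin(n₂/n₁) = 38.15°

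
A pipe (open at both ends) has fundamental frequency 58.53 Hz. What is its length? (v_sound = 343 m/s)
L = v/(2f₁) = 2.93 m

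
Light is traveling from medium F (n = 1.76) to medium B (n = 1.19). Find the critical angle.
θc = arcsin(n₂/n₁) = 42.54°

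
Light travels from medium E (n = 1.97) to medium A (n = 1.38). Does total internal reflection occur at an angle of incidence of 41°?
θc = arcsin(n₂/n₁) = 44.47°; 41° < θc, so no — the ray refracts.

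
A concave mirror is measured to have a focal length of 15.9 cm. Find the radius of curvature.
R = 2|f| = 31.8 cm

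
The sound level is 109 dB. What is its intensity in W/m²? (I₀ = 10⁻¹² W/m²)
I = I₀·10^(β/10) = 7.94 × 10⁻² W/m²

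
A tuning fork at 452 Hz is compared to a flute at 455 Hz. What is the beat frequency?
3 Hz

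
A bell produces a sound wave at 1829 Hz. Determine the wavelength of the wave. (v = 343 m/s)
λ = v/f = 0.1875 m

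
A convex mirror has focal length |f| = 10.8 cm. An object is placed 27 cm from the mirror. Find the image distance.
f = −10.8 cm (convex); 1/di = 1/f − 1/do → di = -7.714 cm (virtual image, behind mirror)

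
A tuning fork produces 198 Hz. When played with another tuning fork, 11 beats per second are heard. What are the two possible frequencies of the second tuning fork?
f₂ = 198 ± 11 Hz → 209 Hz or 187 Hz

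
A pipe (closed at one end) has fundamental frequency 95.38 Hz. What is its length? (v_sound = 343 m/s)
L = v/(4f₁) = 0.899 m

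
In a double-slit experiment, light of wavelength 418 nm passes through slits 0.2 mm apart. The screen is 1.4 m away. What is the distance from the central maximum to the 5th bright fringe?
y = mλL/d = 14.63 mm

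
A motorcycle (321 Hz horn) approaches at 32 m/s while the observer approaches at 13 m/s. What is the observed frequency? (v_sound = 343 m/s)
f_obs = f·(v + v_o)/(v − v_s) = 367.4 Hz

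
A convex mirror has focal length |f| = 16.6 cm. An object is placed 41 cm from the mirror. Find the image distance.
f = −16.6 cm (convex); 1/di = 1/f − 1/do → di = -11.82 cm (virtual image, behind mirror)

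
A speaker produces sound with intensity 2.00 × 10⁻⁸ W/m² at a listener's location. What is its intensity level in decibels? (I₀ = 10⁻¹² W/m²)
β = 10·log₁₀(I/I₀) = 43.01 dB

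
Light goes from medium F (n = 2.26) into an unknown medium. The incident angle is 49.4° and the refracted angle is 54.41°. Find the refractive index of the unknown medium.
n₂ = n₁·sin θ₁ / sin θ₂ = 2.11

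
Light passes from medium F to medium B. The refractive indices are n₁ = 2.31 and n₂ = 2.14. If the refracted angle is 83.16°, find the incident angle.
sin θ₁ = (n₂/n₁)·sin θ₂ → θ₁ = 66.9°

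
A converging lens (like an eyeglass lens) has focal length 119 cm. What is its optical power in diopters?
P = 1/f = 0.8403 D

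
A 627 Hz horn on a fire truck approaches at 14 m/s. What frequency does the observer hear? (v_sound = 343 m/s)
f_obs = f·v/(v − v_s) = 653.7 Hz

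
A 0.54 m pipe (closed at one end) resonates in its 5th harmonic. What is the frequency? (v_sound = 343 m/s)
fₙ = nv/(4L) = 794 Hz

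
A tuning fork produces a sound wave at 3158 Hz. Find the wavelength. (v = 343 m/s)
λ = v/f = 0.1086 m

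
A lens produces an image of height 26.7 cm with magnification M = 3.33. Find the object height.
ho = |hi|/|M| = 8.018 cm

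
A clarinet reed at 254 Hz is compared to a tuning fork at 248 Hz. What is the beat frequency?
6 Hz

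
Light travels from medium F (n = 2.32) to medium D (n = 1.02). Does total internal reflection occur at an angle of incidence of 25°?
θc = arcsin(n₂/n₁) = 26.08°; 25° < θc, so no — the ray refracts.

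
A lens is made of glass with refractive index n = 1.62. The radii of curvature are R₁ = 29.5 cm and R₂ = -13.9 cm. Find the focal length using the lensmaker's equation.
1/f = (n − 1)(1/R₁ − 1/R₂) → f = 15.24 cm (converging lens)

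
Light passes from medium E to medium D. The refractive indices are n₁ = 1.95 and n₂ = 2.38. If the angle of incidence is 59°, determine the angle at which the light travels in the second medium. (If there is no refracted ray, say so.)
sin θ₂ = (n₁/n₂)·sin θ₁ = 0.7023 → θ₂ = 44.61°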